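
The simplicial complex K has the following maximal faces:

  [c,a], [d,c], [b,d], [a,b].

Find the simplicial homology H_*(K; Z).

H_0 = Z,  H_1 = Z.

Fix the vertex order a < b < c < d and write every simplex with vertices in increasing order. Then dim K = 1 and the simplices of K are:

  0-simplices (4): a, b, c, d
  1-simplices (4): ab, ac, bd, cd

giving chain groups C_0 ≅ Z^4, C_1 ≅ Z^4.

∂_1: C_1 → C_0 maps an edge to its endpoints' difference, ∂[p,q] = q − p. For instance
  ∂ab = b − a.
This gives a 4×4 integer matrix of rank 3; reducing to Smith normal form yields diagonal entries (1,1,1).

From H_k ≅ ker(∂_k) / im(∂_{k+1}) we obtain:

  H_0: rank C_0 − rank ∂_1 = 4 − 3 = 1, and the invariant factors of ∂_1 are all 1, so H_0 ≅ Z.
  H_1: rank ker ∂_1 − rank ∂_2 = (4 − 3) − 0 = 1, and there is no ∂_2, so H_1 ≅ Z.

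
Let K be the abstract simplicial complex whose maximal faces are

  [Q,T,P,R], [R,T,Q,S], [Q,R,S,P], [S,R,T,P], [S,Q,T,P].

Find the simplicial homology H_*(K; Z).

K has 5 vertices, 10 edges, 10 triangles, 5 3-simplices.
rank ∂_0 = 0, rank ∂_1 = 4 ⇒ b_0 = 5 − 0 − 4 = 1; all invariant factors of ∂_1 are 1 so no torsion. So H_0 = Z.
rank ∂_1 = 4, rank ∂_2 = 6 ⇒ b_1 = 10 − 4 − 6 = 0; all invariant factors of ∂_2 are 1 so no torsion. So H_1 = 0.
rank ∂_2 = 6, rank ∂_3 = 4 ⇒ b_2 = 10 − 6 − 4 = 0; all invariant factors of ∂_3 are 1 so no torsion. So H_2 = 0.
rank ∂_3 = 4, rank ∂_4 = 0 ⇒ b_3 = 5 − 4 − 0 = 1. So H_3 = Z.

H_0 ≅ Z,  H_1 = 0,  H_2 = 0,  H_3 ≅ Z.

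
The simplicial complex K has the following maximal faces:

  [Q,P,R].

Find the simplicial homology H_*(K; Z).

H_0 = Z,  H_1 = 0,  H_2 = 0.

K has 3 vertices, 3 edges, 1 triangle.
rank ∂_0 = 0, rank ∂_1 = 2 ⇒ b_0 = 3 − 0 − 2 = 1; all invariant factors of ∂_1 are 1 so no torsion. So H_0 = Z.
rank ∂_1 = 2, rank ∂_2 = 1 ⇒ b_1 = 3 − 2 − 1 = 0; all invariant factors of ∂_2 are 1 so no torsion. So H_1 = 0.
rank ∂_2 = 1, rank ∂_3 = 0 ⇒ b_2 = 1 − 1 − 0 = 0. So H_2 = 0.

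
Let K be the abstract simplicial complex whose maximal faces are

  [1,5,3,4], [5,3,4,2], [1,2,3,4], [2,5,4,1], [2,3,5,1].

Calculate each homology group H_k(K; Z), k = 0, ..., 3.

H_0 ≅ Z,  H_1 = 0,  H_2 = 0,  H_3 ≅ Z.

Order the vertices as 1 < 2 < 3 < 4 < 5. Listing each simplex with vertices in this order, K has dimension 3 with simplices:

  0-simplices (5): [1], [2], [3], [4], [5]
  1-simplices (10): [1,2], [1,3], [1,4], [1,5], [2,3], [2,4], [2,5], [3,4], [3,5], [4,5]
  2-simplices (10): [1,2,3], [1,2,4], [1,2,5], [1,3,4], [1,3,5], [1,4,5], [2,3,4], [2,3,5], [2,4,5], [3,4,5]
  3-simplices (5): [1,2,3,4], [1,2,3,5], [1,2,4,5], [1,3,4,5], [2,3,4,5]

giving chain groups C_0 ≅ Z^5, C_1 ≅ Z^10, C_2 ≅ Z^10, C_3 ≅ Z^5.

∂_1: C_1 → C_0 maps an edge to its endpoints' difference, ∂[p,q] = q − p. For instance
  ∂[1,2] = [2] − [1].
The resulting 5×10 matrix has rank 4, and its Smith normal form has invariant factors (1,1,1,1).

∂_2: C_2 → C_1 maps a triangle to the signed sum of its edges. For instance
  ∂[1,2,4] = [2,4] − [1,4] + [1,2],
  ∂[1,3,4] = [3,4] − [1,4] + [1,3].
The resulting 10×10 matrix has rank 6, and its Smith normal form has invariant factors (1,1,1,1,1,1).

∂_3: C_3 → C_2 sends each 3-simplex σ to the alternating sum Σ_i (−1)^i (σ with its i-th vertex removed). For instance
  ∂[1,2,4,5] = [2,4,5] − [1,4,5] + [1,2,5] − [1,2,4],
  ∂[1,2,3,4] = [2,3,4] − [1,3,4] + [1,2,4] − [1,2,3].
This gives a 10×5 integer matrix of rank 4; reducing to Smith normal form yields diagonal entries (1,1,1,1).

Reading off H_k = ker ∂_k / im ∂_{k+1}:

  H_0: rank C_0 − rank ∂_1 = 5 − 4 = 1, and the invariant factors of ∂_1 are all 1, so H_0 ≅ Z.
  H_1: rank ker ∂_1 − rank ∂_2 = (10 − 4) − 6 = 0, and the invariant factors of ∂_2 are all 1, so H_1 ≅ 0.
  H_2: rank ker ∂_2 − rank ∂_3 = (10 − 6) − 4 = 0, and the invariant factors of ∂_3 are all 1, so H_2 ≅ 0.
  H_3: rank ker ∂_3 − rank ∂_4 = (5 − 4) − 0 = 1, and there is no ∂_4, so H_3 ≅ Z.

(K is a triangulation of the 3-sphere S^3.)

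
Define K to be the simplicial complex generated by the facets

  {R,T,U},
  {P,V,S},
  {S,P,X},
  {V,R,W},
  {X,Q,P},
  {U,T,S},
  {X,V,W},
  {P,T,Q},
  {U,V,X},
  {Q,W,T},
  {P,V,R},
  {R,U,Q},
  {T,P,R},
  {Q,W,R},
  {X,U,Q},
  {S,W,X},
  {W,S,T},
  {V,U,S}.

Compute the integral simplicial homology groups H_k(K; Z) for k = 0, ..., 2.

H_0 = Z,  H_1 = Z ⊕ Z/2Z,  H_2 = 0.

We work with the vertex ordering P < Q < R < S < T < U < V < W < X. The simplices of K, each written with vertices in increasing order, are:

  0-simplices (9): P, Q, R, S, T, U, V, W, X
  1-simplices (27): PQ, PR, PS, PT, PV, PX, QR, QT, QU, QW, QX, RT, RU, RV, RW, ST, SU, SV, SW, SX, TU, TW, UV, UX, VW, VX, WX
  2-simplices (18): PQT, PQX, PRT, PRV, PSV, PSX, QRU, QRW, QTW, QUX, RTU, RVW, STU, STW, SUV, SWX, UVX, VWX

so the chain groups are C_0 ≅ Z^9, C_1 ≅ Z^27, C_2 ≅ Z^18.

Boundary ∂_1: C_1 → C_0 maps an edge to its endpoints' difference, ∂[p,q] = q − p.
As a 9×27 matrix over Z this has rank 8, with invariant factors (1,1,1,1,1,1,1,1).

The boundary map ∂_2: C_2 → C_1 maps a triangle to the signed sum of its edges. For instance
  ∂UVX = VX − UX + UV,
  ∂PSX = SX − PX + PS.
The 27×18 boundary matrix has rank 18 and Smith normal form diag(1,1,1,1,1,1,1,1,1,1,1,1,1,1,1,1,1,2).

Now H_k = ker ∂_k / im ∂_{k+1}, so:

  H_0: rank C_0 − rank ∂_1 = 9 − 8 = 1, and the invariant factors of ∂_1 are all 1, so H_0 = Z.
  H_1: rank ker ∂_1 − rank ∂_2 = (27 − 8) − 18 = 1, and ∂_2 has invariant factor 2 > 1, so H_1 = Z ⊕ Z/2Z.
  H_2: rank ker ∂_2 − rank ∂_3 = (18 − 18) − 0 = 0, and there is no ∂_3, so H_2 = 0.

(K is a triangulation of the Klein bottle.)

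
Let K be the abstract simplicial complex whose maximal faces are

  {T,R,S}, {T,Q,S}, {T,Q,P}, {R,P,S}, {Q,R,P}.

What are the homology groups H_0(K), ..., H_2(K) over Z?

Fix the vertex order P < Q < R < S < T and write every simplex with vertices in increasing order. Then dim K = 2 and the simplices of K are:

  0-simplices (5): P, Q, R, S, T
  1-simplices (10): PQ, PR, PS, PT, QR, QS, QT, RS, RT, ST
  2-simplices (5): PQR, PQT, PRS, QST, RST

so the chain groups are C_0 ≅ Z^5, C_1 ≅ Z^10, C_2 ≅ Z^5.

Boundary ∂_1: C_1 → C_0 sends each edge [p,q] (with p < q) to q − p. For instance
  ∂ST = T − S.
The 5×10 boundary matrix has rank 4 and Smith normal form diag(1,1,1,1).

Boundary ∂_2: C_2 → C_1 acts by ∂[p,q,r] = [q,r] − [p,r] + [p,q]. For instance
  ∂PRS = RS − PS + PR,
  ∂PQT = QT − PT + PQ.
As a 10×5 matrix over Z this has rank 5, with invariant factors (1,1,1,1,1).

From H_k ≅ ker(∂_k) / im(∂_{k+1}) we obtain:

  H_0: rank C_0 − rank ∂_1 = 5 − 4 = 1, and the invariant factors of ∂_1 are all 1, so H_0 ≅ Z.
  H_1: rank ker ∂_1 − rank ∂_2 = (10 − 4) − 5 = 1, and the invariant factors of ∂_2 are all 1, so H_1 ≅ Z.
  H_2: rank ker ∂_2 − rank ∂_3 = (5 − 5) − 0 = 0, and there is no ∂_3, so H_2 ≅ 0.

(K is a triangulation of the Möbius band.)

H_0 = Z,  H_1 = Z,  H_2 = 0.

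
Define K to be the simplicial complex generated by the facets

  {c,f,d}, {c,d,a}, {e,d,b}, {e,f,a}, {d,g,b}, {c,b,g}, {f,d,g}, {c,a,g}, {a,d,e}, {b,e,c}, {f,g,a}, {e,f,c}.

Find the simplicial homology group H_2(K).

Fix the vertex order a < b < c < d < e < f < g and write every simplex with vertices in increasing order. Then dim K = 2 and the simplices of K are:

  0-simplices (7): a, b, c, d, e, f, g
  1-simplices (18): ac, ad, ae, af, ag, bc, bd, be, bg, cd, ce, cf, cg, de, df, dg, ef, fg
  2-simplices (12): acd, acg, ade, aef, afg, bce, bcg, bde, bdg, cdf, cef, dfg

Hence C_0 ≅ Z^7, C_1 ≅ Z^18, C_2 ≅ Z^12.

∂_1: C_1 → C_0 maps an edge to its endpoints' difference, ∂[p,q] = q − p. For instance
  ∂bg = g − b.
The resulting 7×18 matrix has rank 6, and its Smith normal form has invariant factors (1,1,1,1,1,1).

The boundary map ∂_2: C_2 → C_1 acts by ∂[p,q,r] = [q,r] − [p,r] + [p,q]. For instance
  ∂bcg = cg − bg + bc,
  ∂bde = de − be + bd.
This gives a 18×12 integer matrix of rank 12; reducing to Smith normal form yields diagonal entries (1,1,1,1,1,1,1,1,1,1,1,2).

From H_k ≅ ker(∂_k) / im(∂_{k+1}) we obtain:

  H_2: rank ker ∂_2 − rank ∂_3 = (12 − 12) − 0 = 0, and there is no ∂_3, so H_2 ≅ 0.

H_2 = 0.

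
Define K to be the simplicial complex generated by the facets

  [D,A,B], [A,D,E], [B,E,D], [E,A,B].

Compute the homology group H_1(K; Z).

H_1 = 0.

We work with the vertex ordering A < B < D < E. The simplices of K, each written with vertices in increasing order, are:

  0-simplices (4): A, B, D, E
  1-simplices (6): AB, AD, AE, BD, BE, DE
  2-simplices (4): ABD, ABE, ADE, BDE

giving chain groups C_0 ≅ Z^4, C_1 ≅ Z^6, C_2 ≅ Z^4.

∂_1: C_1 → C_0 maps an edge to its endpoints' difference, ∂[p,q] = q − p. For instance
  ∂AE = E − A.
As a 4×6 matrix over Z this has rank 3, with invariant factors (1,1,1).

∂_2: C_2 → C_1 sends each 2-simplex [p,q,r] to [q,r] − [p,r] + [p,q]. For instance
  ∂ABD = BD − AD + AB,
  ∂BDE = DE − BE + BD.
The 6×4 boundary matrix has rank 3 and Smith normal form diag(1,1,1).

From H_k ≅ ker(∂_k) / im(∂_{k+1}) we obtain:

  H_1: rank ker ∂_1 − rank ∂_2 = (6 − 3) − 3 = 0, and the invariant factors of ∂_2 are all 1, so H_1 ≅ 0.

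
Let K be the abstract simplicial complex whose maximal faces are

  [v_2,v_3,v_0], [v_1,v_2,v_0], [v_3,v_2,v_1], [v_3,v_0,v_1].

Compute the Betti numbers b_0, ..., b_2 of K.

b_0 = 1, b_1 = 0, b_2 = 1.

Order the vertices as v_0 < v_1 < v_2 < v_3. Listing each simplex with vertices in this order, K has dimension 2 with simplices:

  0-simplices (4): [v_0], [v_1], [v_2], [v_3]
  1-simplices (6): [v_0,v_1], [v_0,v_2], [v_0,v_3], [v_1,v_2], [v_1,v_3], [v_2,v_3]
  2-simplices (4): [v_0,v_1,v_2], [v_0,v_1,v_3], [v_0,v_2,v_3], [v_1,v_2,v_3]

Hence C_0 ≅ Z^4, C_1 ≅ Z^6, C_2 ≅ Z^4.

∂_1: C_1 → C_0 maps an edge to its endpoints' difference, ∂[p,q] = q − p. For instance
  ∂[v_0,v_2] = [v_2] − [v_0].
The 4×6 boundary matrix has rank 3 and Smith normal form diag(1,1,1).

∂_2: C_2 → C_1 acts by ∂[p,q,r] = [q,r] − [p,r] + [p,q]. For instance
  ∂[v_1,v_2,v_3] = [v_2,v_3] − [v_1,v_3] + [v_1,v_2],
  ∂[v_0,v_2,v_3] = [v_2,v_3] − [v_0,v_3] + [v_0,v_2].
This gives a 6×4 integer matrix of rank 3; reducing to Smith normal form yields diagonal entries (1,1,1).

From H_k ≅ ker(∂_k) / im(∂_{k+1}) we obtain:

  H_0: rank C_0 − rank ∂_1 = 4 − 3 = 1, and the invariant factors of ∂_1 are all 1, so H_0 = Z.
  H_1: rank ker ∂_1 − rank ∂_2 = (6 − 3) − 3 = 0, and the invariant factors of ∂_2 are all 1, so H_1 = 0.
  H_2: rank ker ∂_2 − rank ∂_3 = (4 − 3) − 0 = 1, and there is no ∂_3, so H_2 = Z.

(K is a triangulation of the 2-sphere S^2.)

Hence the Betti numbers are b_0 = 1, b_1 = 0, b_2 = 1.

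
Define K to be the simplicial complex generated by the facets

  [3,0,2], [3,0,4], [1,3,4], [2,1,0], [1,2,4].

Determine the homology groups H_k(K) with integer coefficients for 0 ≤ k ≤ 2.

We work with the vertex ordering 0 < 1 < 2 < 3 < 4. The simplices of K, each written with vertices in increasing order, are:

  0-simplices (5): [0], [1], [2], [3], [4]
  1-simplices (10): [0,1], [0,2], [0,3], [0,4], [1,2], [1,3], [1,4], [2,3], [2,4], [3,4]
  2-simplices (5): [0,1,2], [0,2,3], [0,3,4], [1,2,4], [1,3,4]

Hence C_0 ≅ Z^5, C_1 ≅ Z^10, C_2 ≅ Z^5.

Boundary ∂_1: C_1 → C_0 is given by ∂[p,q] = [q] − [p]. For instance
  ∂[3,4] = [4] − [3].
This gives a 5×10 integer matrix of rank 4; reducing to Smith normal form yields diagonal entries (1,1,1,1).

The boundary map ∂_2: C_2 → C_1 maps a triangle to the signed sum of its edges. For instance
  ∂[0,2,3] = [2,3] − [0,3] + [0,2],
  ∂[1,3,4] = [3,4] − [1,4] + [1,3].
This gives a 10×5 integer matrix of rank 5; reducing to Smith normal form yields diagonal entries (1,1,1,1,1).

Computing H_k = (kernel of ∂_k) / (image of ∂_{k+1}):

  H_0: rank C_0 − rank ∂_1 = 5 − 4 = 1, and the invariant factors of ∂_1 are all 1, so H_0 = Z.
  H_1: rank ker ∂_1 − rank ∂_2 = (10 − 4) − 5 = 1, and the invariant factors of ∂_2 are all 1, so H_1 = Z.
  H_2: rank ker ∂_2 − rank ∂_3 = (5 − 5) − 0 = 0, and there is no ∂_3, so H_2 = 0.

(K is a triangulation of the Möbius band.)

H_0 ≅ Z,  H_1 ≅ Z,  H_2 = 0.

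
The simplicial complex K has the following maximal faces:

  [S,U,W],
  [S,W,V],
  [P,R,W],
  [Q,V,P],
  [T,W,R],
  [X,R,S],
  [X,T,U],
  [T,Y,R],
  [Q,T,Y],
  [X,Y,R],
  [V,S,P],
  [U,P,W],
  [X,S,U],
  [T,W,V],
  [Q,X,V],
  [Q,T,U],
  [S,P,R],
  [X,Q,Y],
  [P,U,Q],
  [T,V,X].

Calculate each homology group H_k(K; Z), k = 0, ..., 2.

K has 10 vertices, 30 edges, 20 triangles.
rank ∂_0 = 0, rank ∂_1 = 9 ⇒ b_0 = 10 − 0 − 9 = 1; all invariant factors of ∂_1 are 1 so no torsion. So H_0 ≅ Z.
rank ∂_1 = 9, rank ∂_2 = 20 ⇒ b_1 = 30 − 9 − 20 = 1; ∂_2 has invariant factor(s) [2] giving torsion. So H_1 ≅ Z × Z/2.
rank ∂_2 = 20, rank ∂_3 = 0 ⇒ b_2 = 20 − 20 − 0 = 0. So H_2 ≅ 0.

H_0 ≅ Z,  H_1 ≅ Z × Z/2,  H_2 = 0.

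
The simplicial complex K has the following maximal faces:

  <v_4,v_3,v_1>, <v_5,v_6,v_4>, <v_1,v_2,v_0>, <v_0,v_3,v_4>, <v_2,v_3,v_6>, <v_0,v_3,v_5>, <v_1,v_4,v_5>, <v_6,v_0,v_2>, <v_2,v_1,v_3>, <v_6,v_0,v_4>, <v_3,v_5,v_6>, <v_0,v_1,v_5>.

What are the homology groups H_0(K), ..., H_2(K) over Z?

Fix the vertex order v_0 < v_1 < v_2 < v_3 < v_4 < v_5 < v_6 and write every simplex with vertices in increasing order. Then dim K = 2 and the simplices of K are:

  0-simplices (7): [v_0], [v_1], [v_2], [v_3], [v_4], [v_5], [v_6]
  1-simplices (18): (18 of them)
  2-simplices (12): (12 of them)

Hence C_0 ≅ Z^7, C_1 ≅ Z^18, C_2 ≅ Z^12.

∂_1: C_1 → C_0 is given by ∂[p,q] = [q] − [p]. For instance
  ∂[v_1,v_2] = [v_2] − [v_1].
The resulting 7×18 matrix has rank 6, and its Smith normal form has invariant factors (1,1,1,1,1,1).

∂_2: C_2 → C_1 sends each 2-simplex [p,q,r] to [q,r] − [p,r] + [p,q]. For instance
  ∂[v_1,v_3,v_4] = [v_3,v_4] − [v_1,v_4] + [v_1,v_3],
  ∂[v_0,v_1,v_5] = [v_1,v_5] − [v_0,v_5] + [v_0,v_1].
As a 18×12 matrix over Z this has rank 12, with invariant factors (1,1,1,1,1,1,1,1,1,1,1,2).

Reading off H_k = ker ∂_k / im ∂_{k+1}:

  H_0: rank C_0 − rank ∂_1 = 7 − 6 = 1, and the invariant factors of ∂_1 are all 1, so H_0 = Z.
  H_1: rank ker ∂_1 − rank ∂_2 = (18 − 6) − 12 = 0, and ∂_2 has invariant factor 2 > 1, so H_1 = Z/2.
  H_2: rank ker ∂_2 − rank ∂_3 = (12 − 12) − 0 = 0, and there is no ∂_3, so H_2 = 0.

H_0 ≅ Z,  H_1 ≅ Z/2,  H_2 = 0.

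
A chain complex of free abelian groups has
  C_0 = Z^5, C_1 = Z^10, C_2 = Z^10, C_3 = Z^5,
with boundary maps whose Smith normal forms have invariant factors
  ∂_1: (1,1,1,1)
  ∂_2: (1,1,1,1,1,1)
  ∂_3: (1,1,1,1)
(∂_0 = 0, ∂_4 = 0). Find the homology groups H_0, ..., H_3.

H_0: b_0 = 5 − 0 − 4 = 1; torsion from ∂_1 factors > 1: none. So H_0 ≅ Z.
H_1: b_1 = 10 − 4 − 6 = 0; torsion from ∂_2 factors > 1: none. So H_1 ≅ 0.
H_2: b_2 = 10 − 6 − 4 = 0; torsion from ∂_3 factors > 1: none. So H_2 ≅ 0.
H_3: b_3 = 5 − 4 − 0 = 1; torsion from ∂_4 factors > 1: none. So H_3 ≅ Z.

H_0 ≅ Z,  H_1 = 0,  H_2 = 0,  H_3 ≅ Z.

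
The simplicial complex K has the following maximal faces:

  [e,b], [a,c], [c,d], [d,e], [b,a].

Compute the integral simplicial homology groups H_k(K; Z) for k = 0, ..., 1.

H_0 = Z,  H_1 = Z.

Order the vertices as a < b < c < d < e. Listing each simplex with vertices in this order, K has dimension 1 with simplices:

  0-simplices (5): a, b, c, d, e
  1-simplices (5): ab, ac, be, cd, de

giving chain groups C_0 ≅ Z^5, C_1 ≅ Z^5.

∂_1: C_1 → C_0 is given by ∂[p,q] = [q] − [p]. For instance
  ∂be = e − b.
The resulting 5×5 matrix has rank 4, and its Smith normal form has invariant factors (1,1,1,1).

Now H_k = ker ∂_k / im ∂_{k+1}, so:

  H_0: rank C_0 − rank ∂_1 = 5 − 4 = 1, and the invariant factors of ∂_1 are all 1, so H_0 ≅ Z.
  H_1: rank ker ∂_1 − rank ∂_2 = (5 − 4) − 0 = 1, and there is no ∂_2, so H_1 ≅ Z.

As a check, the Euler characteristic is 5 − 5 = 0, which agrees with 1 − 1 = 0.
(K is a triangulation of the circle S^1.)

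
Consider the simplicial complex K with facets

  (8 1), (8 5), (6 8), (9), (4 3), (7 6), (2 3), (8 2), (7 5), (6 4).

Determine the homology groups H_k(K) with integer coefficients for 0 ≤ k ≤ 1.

H_0 = Z^2,  H_1 = Z^2.

We work with the vertex ordering 1 < 2 < 3 < 4 < 5 < 6 < 7 < 8 < 9. The simplices of K, each written with vertices in increasing order, are:

  0-simplices (9): [1], [2], [3], [4], [5], [6], [7], [8], [9]
  1-simplices (9): [1,8], [2,3], [2,8], [3,4], [4,6], [5,7], [5,8], [6,7], [6,8]

so the chain groups are C_0 ≅ Z^9, C_1 ≅ Z^9.

∂_1: C_1 → C_0 maps an edge to its endpoints' difference, ∂[p,q] = q − p.
The resulting 9×9 matrix has rank 7, and its Smith normal form has invariant factors (1,1,1,1,1,1,1).

Reading off H_k = ker ∂_k / im ∂_{k+1}:

  H_0: rank C_0 − rank ∂_1 = 9 − 7 = 2, and the invariant factors of ∂_1 are all 1, so H_0 = Z^2.
  H_1: rank ker ∂_1 − rank ∂_2 = (9 − 7) − 0 = 2, and there is no ∂_2, so H_1 = Z^2.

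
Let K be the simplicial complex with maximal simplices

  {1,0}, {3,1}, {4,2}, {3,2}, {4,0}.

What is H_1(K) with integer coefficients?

H_1 = Z.

Fix the vertex order 0 < 1 < 2 < 3 < 4 and write every simplex with vertices in increasing order. Then dim K = 1 and the simplices of K are:

  0-simplices (5): [0], [1], [2], [3], [4]
  1-simplices (5): [0,1], [0,4], [1,3], [2,3], [2,4]

giving chain groups C_0 ≅ Z^5, C_1 ≅ Z^5.

∂_1: C_1 → C_0 is given by ∂[p,q] = [q] − [p]. For instance
  ∂[2,4] = [4] − [2].
The resulting 5×5 matrix has rank 4, and its Smith normal form has invariant factors (1,1,1,1).

Now H_k = ker ∂_k / im ∂_{k+1}, so:

  H_1: rank ker ∂_1 − rank ∂_2 = (5 − 4) − 0 = 1, and there is no ∂_2, so H_1 ≅ Z.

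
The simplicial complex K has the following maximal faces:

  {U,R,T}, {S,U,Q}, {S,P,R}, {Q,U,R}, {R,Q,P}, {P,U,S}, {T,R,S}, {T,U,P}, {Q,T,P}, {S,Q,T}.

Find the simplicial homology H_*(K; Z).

Order the vertices as P < Q < R < S < T < U. Listing each simplex with vertices in this order, K has dimension 2 with simplices:

  0-simplices (6): P, Q, R, S, T, U
  1-simplices (15): PQ, PR, PS, PT, PU, QR, QS, QT, QU, RS, RT, RU, ST, SU, TU
  2-simplices (10): PQR, PQT, PRS, PSU, PTU, QRU, QST, QSU, RST, RTU

Hence C_0 ≅ Z^6, C_1 ≅ Z^15, C_2 ≅ Z^10.

∂_1: C_1 → C_0 is given by ∂[p,q] = [q] − [p].
The resulting 6×15 matrix has rank 5, and its Smith normal form has invariant factors (1,1,1,1,1).

∂_2: C_2 → C_1 sends each 2-simplex [p,q,r] to [q,r] − [p,r] + [p,q]. For instance
  ∂QSU = SU − QU + QS,
  ∂QRU = RU − QU + QR.
As a 15×10 matrix over Z this has rank 10, with invariant factors (1,1,1,1,1,1,1,1,1,2).

Reading off H_k = ker ∂_k / im ∂_{k+1}:

  H_0: rank C_0 − rank ∂_1 = 6 − 5 = 1, and the invariant factors of ∂_1 are all 1, so H_0 = Z.
  H_1: rank ker ∂_1 − rank ∂_2 = (15 − 5) − 10 = 0, and ∂_2 has invariant factor 2 > 1, so H_1 = Z/2.
  H_2: rank ker ∂_2 − rank ∂_3 = (10 − 10) − 0 = 0, and there is no ∂_3, so H_2 = 0.

H_0 ≅ Z,  H_1 ≅ Z/2,  H_2 = 0.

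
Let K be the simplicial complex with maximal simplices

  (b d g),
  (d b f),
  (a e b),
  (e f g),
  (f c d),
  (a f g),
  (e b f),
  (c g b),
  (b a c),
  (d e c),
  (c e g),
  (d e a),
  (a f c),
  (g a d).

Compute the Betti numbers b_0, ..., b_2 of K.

b_0 = 1, b_1 = 2, b_2 = 1.

Take the total order a < b < c < d < e < f < g on the vertex set. Then K (dimension 2) consists of the simplices:

  0-simplices (7): a, b, c, d, e, f, g
  1-simplices (21): ab, ac, ad, ae, af, ag, bc, bd, be, bf, bg, cd, ce, cf, cg, de, df, dg, ef, eg, fg
  2-simplices (14): abc, abe, acf, ade, adg, afg, bcg, bdf, bdg, bef, cde, cdf, ceg, efg

Hence C_0 ≅ Z^7, C_1 ≅ Z^21, C_2 ≅ Z^14.

The boundary map ∂_1: C_1 → C_0 sends each edge [p,q] (with p < q) to q − p. For instance
  ∂cg = g − c.
The 7×21 boundary matrix has rank 6 and Smith normal form diag(1,1,1,1,1,1).

Boundary ∂_2: C_2 → C_1 sends each 2-simplex [p,q,r] to [q,r] − [p,r] + [p,q]. For instance
  ∂abe = be − ae + ab,
  ∂efg = fg − eg + ef.
The 21×14 boundary matrix has rank 13 and Smith normal form diag(1,1,1,1,1,1,1,1,1,1,1,1,1).

Now H_k = ker ∂_k / im ∂_{k+1}, so:

  H_0: rank C_0 − rank ∂_1 = 7 − 6 = 1, and the invariant factors of ∂_1 are all 1, so H_0 ≅ Z.
  H_1: rank ker ∂_1 − rank ∂_2 = (21 − 6) − 13 = 2, and the invariant factors of ∂_2 are all 1, so H_1 ≅ Z^2.
  H_2: rank ker ∂_2 − rank ∂_3 = (14 − 13) − 0 = 1, and there is no ∂_3, so H_2 ≅ Z.

As a check, the Euler characteristic is 7 − 21 + 14 = 0, which agrees with 1 − 2 + 1 = 0.

Hence the Betti numbers are b_0 = 1, b_1 = 2, b_2 = 1.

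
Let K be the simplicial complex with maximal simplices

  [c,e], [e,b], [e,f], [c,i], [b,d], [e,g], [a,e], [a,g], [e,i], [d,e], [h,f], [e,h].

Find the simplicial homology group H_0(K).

H_0 ≅ Z.

Order the vertices as a < b < c < d < e < f < g < h < i. Listing each simplex with vertices in this order, K has dimension 1 with simplices:

  0-simplices (9): a, b, c, d, e, f, g, h, i
  1-simplices (12): ae, ag, bd, be, ce, ci, de, ef, eg, eh, ei, fh

giving chain groups C_0 ≅ Z^9, C_1 ≅ Z^12.

∂_1: C_1 → C_0 is given by ∂[p,q] = [q] − [p].
The 9×12 boundary matrix has rank 8 and Smith normal form diag(1,1,1,1,1,1,1,1).

From H_k ≅ ker(∂_k) / im(∂_{k+1}) we obtain:

  H_0: rank C_0 − rank ∂_1 = 9 − 8 = 1, and the invariant factors of ∂_1 are all 1, so H_0 ≅ Z.

(K is a triangulation of a wedge of 4 circles.)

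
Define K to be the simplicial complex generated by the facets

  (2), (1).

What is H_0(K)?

Take the total order 1 < 2 on the vertex set. Then K (dimension 0) consists of the simplices:

  0-simplices (2): [1], [2]

giving chain groups C_0 ≅ Z^2.

Computing H_k = (kernel of ∂_k) / (image of ∂_{k+1}):

  H_0: rank C_0 − rank ∂_1 = 2 − 0 = 2, and there is no ∂_1, so H_0 = Z^2.

(K is a triangulation of a set of 2 points.)

H_0 = Z^2.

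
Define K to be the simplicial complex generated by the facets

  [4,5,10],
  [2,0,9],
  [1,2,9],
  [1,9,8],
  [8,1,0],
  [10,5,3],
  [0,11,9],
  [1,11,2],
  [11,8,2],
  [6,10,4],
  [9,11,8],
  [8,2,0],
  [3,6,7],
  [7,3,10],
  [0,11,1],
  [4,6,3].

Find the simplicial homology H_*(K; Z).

H_0 = Z^2,  H_1 = Z ⊕ Z/2,  H_2 = 0.

We work with the vertex ordering 0 < 1 < 2 < 3 < 4 < 5 < 6 < 7 < 8 < 9 < 10 < 11. The simplices of K, each written with vertices in increasing order, are:

  0-simplices (12): [0], [1], [2], [3], [4], [5], [6], [7], [8], [9], [10], [11]
  1-simplices (27): (27 of them)
  2-simplices (16): [0,1,8], [0,1,11], [0,2,8], [0,2,9], [0,9,11], [1,2,9], [1,2,11], [1,8,9], [2,8,11], [3,4,6], [3,5,10], [3,6,7], [3,7,10], [4,5,10], [4,6,10], [8,9,11]

Hence C_0 ≅ Z^12, C_1 ≅ Z^27, C_2 ≅ Z^16.

∂_1: C_1 → C_0 is given by ∂[p,q] = [q] − [p]. For instance
  ∂[2,9] = [9] − [2].
The 12×27 boundary matrix has rank 10 and Smith normal form diag(1,1,1,1,1,1,1,1,1,1).

The boundary map ∂_2: C_2 → C_1 sends each 2-simplex [p,q,r] to [q,r] − [p,r] + [p,q]. For instance
  ∂[3,7,10] = [7,10] − [3,10] + [3,7],
  ∂[4,5,10] = [5,10] − [4,10] + [4,5].
The resulting 27×16 matrix has rank 16, and its Smith normal form has invariant factors (1,1,1,1,1,1,1,1,1,1,1,1,1,1,1,2).

Reading off H_k = ker ∂_k / im ∂_{k+1}:

  H_0: rank C_0 − rank ∂_1 = 12 − 10 = 2, and the invariant factors of ∂_1 are all 1, so H_0 ≅ Z^2.
  H_1: rank ker ∂_1 − rank ∂_2 = (27 − 10) − 16 = 1, and ∂_2 has invariant factor 2 > 1, so H_1 ≅ Z ⊕ Z/2.
  H_2: rank ker ∂_2 − rank ∂_3 = (16 − 16) − 0 = 0, and there is no ∂_3, so H_2 ≅ 0.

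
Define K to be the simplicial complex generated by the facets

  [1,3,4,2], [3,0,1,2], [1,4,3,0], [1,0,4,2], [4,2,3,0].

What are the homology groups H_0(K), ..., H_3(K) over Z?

Fix the vertex order 0 < 1 < 2 < 3 < 4 and write every simplex with vertices in increasing order. Then dim K = 3 and the simplices of K are:

  0-simplices (5): [0], [1], [2], [3], [4]
  1-simplices (10): [0,1], [0,2], [0,3], [0,4], [1,2], [1,3], [1,4], [2,3], [2,4], [3,4]
  2-simplices (10): [0,1,2], [0,1,3], [0,1,4], [0,2,3], [0,2,4], [0,3,4], [1,2,3], [1,2,4], [1,3,4], [2,3,4]
  3-simplices (5): [0,1,2,3], [0,1,2,4], [0,1,3,4], [0,2,3,4], [1,2,3,4]

Hence C_0 ≅ Z^5, C_1 ≅ Z^10, C_2 ≅ Z^10, C_3 ≅ Z^5.

∂_1: C_1 → C_0 maps an edge to its endpoints' difference, ∂[p,q] = q − p. For instance
  ∂[0,3] = [3] − [0].
As a 5×10 matrix over Z this has rank 4, with invariant factors (1,1,1,1).

∂_2: C_2 → C_1 acts by ∂[p,q,r] = [q,r] − [p,r] + [p,q]. For instance
  ∂[0,1,4] = [1,4] − [0,4] + [0,1],
  ∂[0,1,2] = [1,2] − [0,2] + [0,1].
This gives a 10×10 integer matrix of rank 6; reducing to Smith normal form yields diagonal entries (1,1,1,1,1,1).

∂_3: C_3 → C_2 sends each 3-simplex σ to the alternating sum Σ_i (−1)^i (σ with its i-th vertex removed). For instance
  ∂[0,2,3,4] = [2,3,4] − [0,3,4] + [0,2,4] − [0,2,3],
  ∂[0,1,2,4] = [1,2,4] − [0,2,4] + [0,1,4] − [0,1,2].
The resulting 10×5 matrix has rank 4, and its Smith normal form has invariant factors (1,1,1,1).

Computing H_k = (kernel of ∂_k) / (image of ∂_{k+1}):

  H_0: rank C_0 − rank ∂_1 = 5 − 4 = 1, and the invariant factors of ∂_1 are all 1, so H_0 ≅ Z.
  H_1: rank ker ∂_1 − rank ∂_2 = (10 − 4) − 6 = 0, and the invariant factors of ∂_2 are all 1, so H_1 ≅ 0.
  H_2: rank ker ∂_2 − rank ∂_3 = (10 − 6) − 4 = 0, and the invariant factors of ∂_3 are all 1, so H_2 ≅ 0.
  H_3: rank ker ∂_3 − rank ∂_4 = (5 − 4) − 0 = 1, and there is no ∂_4, so H_3 ≅ Z.

As a check, the Euler characteristic is 5 − 10 + 10 − 5 = 0, which agrees with 1 − 0 + 0 − 1 = 0.

H_0 ≅ Z,  H_1 = 0,  H_2 = 0,  H_3 ≅ Z.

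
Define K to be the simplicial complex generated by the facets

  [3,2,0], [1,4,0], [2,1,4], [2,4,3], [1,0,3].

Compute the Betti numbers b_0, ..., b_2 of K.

b_0 = 1, b_1 = 1, b_2 = 0.

We work with the vertex ordering 0 < 1 < 2 < 3 < 4. The simplices of K, each written with vertices in increasing order, are:

  0-simplices (5): [0], [1], [2], [3], [4]
  1-simplices (10): [0,1], [0,2], [0,3], [0,4], [1,2], [1,3], [1,4], [2,3], [2,4], [3,4]
  2-simplices (5): [0,1,3], [0,1,4], [0,2,3], [1,2,4], [2,3,4]

Hence C_0 ≅ Z^5, C_1 ≅ Z^10, C_2 ≅ Z^5.

∂_1: C_1 → C_0 sends each edge [p,q] (with p < q) to q − p.
The 5×10 boundary matrix has rank 4 and Smith normal form diag(1,1,1,1).

The boundary map ∂_2: C_2 → C_1 acts by ∂[p,q,r] = [q,r] − [p,r] + [p,q]. For instance
  ∂[1,2,4] = [2,4] − [1,4] + [1,2],
  ∂[2,3,4] = [3,4] − [2,4] + [2,3].
As a 10×5 matrix over Z this has rank 5, with invariant factors (1,1,1,1,1).

Computing H_k = (kernel of ∂_k) / (image of ∂_{k+1}):

  H_0: rank C_0 − rank ∂_1 = 5 − 4 = 1, and the invariant factors of ∂_1 are all 1, so H_0 ≅ Z.
  H_1: rank ker ∂_1 − rank ∂_2 = (10 − 4) − 5 = 1, and the invariant factors of ∂_2 are all 1, so H_1 ≅ Z.
  H_2: rank ker ∂_2 − rank ∂_3 = (5 − 5) − 0 = 0, and there is no ∂_3, so H_2 ≅ 0.

Hence the Betti numbers are b_0 = 1, b_1 = 1, b_2 = 0.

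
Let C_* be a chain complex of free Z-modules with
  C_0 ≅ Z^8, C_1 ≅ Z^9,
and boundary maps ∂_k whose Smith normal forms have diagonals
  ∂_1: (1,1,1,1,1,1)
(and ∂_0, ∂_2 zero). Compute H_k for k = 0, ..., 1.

H_0: b_0 = 8 − 0 − 6 = 2; torsion from ∂_1 factors > 1: none. So H_0 ≅ Z^2.
H_1: b_1 = 9 − 6 − 0 = 3; torsion from ∂_2 factors > 1: none. So H_1 ≅ Z^3.

H_0 ≅ Z^2,  H_1 ≅ Z^3.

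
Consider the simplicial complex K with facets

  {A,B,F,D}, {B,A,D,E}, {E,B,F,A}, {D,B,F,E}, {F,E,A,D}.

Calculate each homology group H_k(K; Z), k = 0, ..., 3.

K has 5 vertices, 10 edges, 10 triangles, 5 3-simplices.
rank ∂_0 = 0, rank ∂_1 = 4 ⇒ b_0 = 5 − 0 − 4 = 1; all invariant factors of ∂_1 are 1 so no torsion. So H_0 = Z.
rank ∂_1 = 4, rank ∂_2 = 6 ⇒ b_1 = 10 − 4 − 6 = 0; all invariant factors of ∂_2 are 1 so no torsion. So H_1 = 0.
rank ∂_2 = 6, rank ∂_3 = 4 ⇒ b_2 = 10 − 6 − 4 = 0; all invariant factors of ∂_3 are 1 so no torsion. So H_2 = 0.
rank ∂_3 = 4, rank ∂_4 = 0 ⇒ b_3 = 5 − 4 − 0 = 1. So H_3 = Z.

H_0 ≅ Z,  H_1 = 0,  H_2 = 0,  H_3 ≅ Z.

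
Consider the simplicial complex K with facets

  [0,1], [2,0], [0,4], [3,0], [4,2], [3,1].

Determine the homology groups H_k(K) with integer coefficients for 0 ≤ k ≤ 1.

We work with the vertex ordering 0 < 1 < 2 < 3 < 4. The simplices of K, each written with vertices in increasing order, are:

  0-simplices (5): [0], [1], [2], [3], [4]
  1-simplices (6): [0,1], [0,2], [0,3], [0,4], [1,3], [2,4]

so the chain groups are C_0 ≅ Z^5, C_1 ≅ Z^6.

∂_1: C_1 → C_0 sends each edge [p,q] (with p < q) to q − p. For instance
  ∂[0,1] = [1] − [0].
The 5×6 boundary matrix has rank 4 and Smith normal form diag(1,1,1,1).

From H_k ≅ ker(∂_k) / im(∂_{k+1}) we obtain:

  H_0: rank C_0 − rank ∂_1 = 5 − 4 = 1, and the invariant factors of ∂_1 are all 1, so H_0 = Z.
  H_1: rank ker ∂_1 − rank ∂_2 = (6 − 4) − 0 = 2, and there is no ∂_2, so H_1 = Z^2.

As a check, the Euler characteristic is 5 − 6 = -1, which agrees with 1 − 2 = -1.
(K is a triangulation of a wedge of 2 circles.)

H_0 = Z,  H_1 = Z^2.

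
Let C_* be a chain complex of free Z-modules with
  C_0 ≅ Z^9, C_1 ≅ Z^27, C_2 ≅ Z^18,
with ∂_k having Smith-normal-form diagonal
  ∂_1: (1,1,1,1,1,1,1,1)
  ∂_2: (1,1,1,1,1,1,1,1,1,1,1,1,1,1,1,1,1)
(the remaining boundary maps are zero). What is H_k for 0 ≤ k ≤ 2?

H_0 ≅ Z,  H_1 ≅ Z^2,  H_2 ≅ Z.

H_0: b_0 = 9 − 0 − 8 = 1; torsion from ∂_1 factors > 1: none. So H_0 ≅ Z.
H_1: b_1 = 27 − 8 − 17 = 2; torsion from ∂_2 factors > 1: none. So H_1 ≅ Z^2.
H_2: b_2 = 18 − 17 − 0 = 1; torsion from ∂_3 factors > 1: none. So H_2 ≅ Z.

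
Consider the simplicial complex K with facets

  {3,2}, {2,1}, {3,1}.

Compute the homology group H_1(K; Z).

H_1 ≅ Z.

Order the vertices as 1 < 2 < 3. Listing each simplex with vertices in this order, K has dimension 1 with simplices:

  0-simplices (3): [1], [2], [3]
  1-simplices (3): [1,2], [1,3], [2,3]

giving chain groups C_0 ≅ Z^3, C_1 ≅ Z^3.

The boundary map ∂_1: C_1 → C_0 maps an edge to its endpoints' difference, ∂[p,q] = q − p.
As a 3×3 matrix over Z this has rank 2, with invariant factors (1,1).

Computing H_k = (kernel of ∂_k) / (image of ∂_{k+1}):

  H_1: rank ker ∂_1 − rank ∂_2 = (3 − 2) − 0 = 1, and there is no ∂_2, so H_1 ≅ Z.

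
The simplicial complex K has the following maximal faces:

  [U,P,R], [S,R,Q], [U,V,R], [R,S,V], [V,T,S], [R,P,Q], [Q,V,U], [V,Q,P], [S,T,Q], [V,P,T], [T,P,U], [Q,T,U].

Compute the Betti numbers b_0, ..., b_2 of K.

We work with the vertex ordering P < Q < R < S < T < U < V. The simplices of K, each written with vertices in increasing order, are:

  0-simplices (7): P, Q, R, S, T, U, V
  1-simplices (18): PQ, PR, PT, PU, PV, QR, QS, QT, QU, QV, RS, RU, RV, ST, SV, TU, TV, UV
  2-simplices (12): PQR, PQV, PRU, PTU, PTV, QRS, QST, QTU, QUV, RSV, RUV, STV

so the chain groups are C_0 ≅ Z^7, C_1 ≅ Z^18, C_2 ≅ Z^12.

∂_1: C_1 → C_0 sends each edge [p,q] (with p < q) to q − p.
As a 7×18 matrix over Z this has rank 6, with invariant factors (1,1,1,1,1,1).

The boundary map ∂_2: C_2 → C_1 sends each 2-simplex [p,q,r] to [q,r] − [p,r] + [p,q]. For instance
  ∂PTU = TU − PU + PT,
  ∂PTV = TV − PV + PT.
This gives a 18×12 integer matrix of rank 12; reducing to Smith normal form yields diagonal entries (1,1,1,1,1,1,1,1,1,1,1,2).

From H_k ≅ ker(∂_k) / im(∂_{k+1}) we obtain:

  H_0: rank C_0 − rank ∂_1 = 7 − 6 = 1, and the invariant factors of ∂_1 are all 1, so H_0 = Z.
  H_1: rank ker ∂_1 − rank ∂_2 = (18 − 6) − 12 = 0, and ∂_2 has invariant factor 2 > 1, so H_1 = Z/2.
  H_2: rank ker ∂_2 − rank ∂_3 = (12 − 12) − 0 = 0, and there is no ∂_3, so H_2 = 0.

Hence the Betti numbers are b_0 = 1, b_1 = 0, b_2 = 0.

b_0 = 1, b_1 = 0, b_2 = 0.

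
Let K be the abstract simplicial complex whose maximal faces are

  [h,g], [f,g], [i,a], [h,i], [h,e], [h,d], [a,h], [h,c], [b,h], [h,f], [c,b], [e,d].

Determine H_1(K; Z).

H_1 ≅ Z^4.

Take the total order a < b < c < d < e < f < g < h < i on the vertex set. Then K (dimension 1) consists of the simplices:

  0-simplices (9): a, b, c, d, e, f, g, h, i
  1-simplices (12): ah, ai, bc, bh, ch, de, dh, eh, fg, fh, gh, hi

giving chain groups C_0 ≅ Z^9, C_1 ≅ Z^12.

The boundary map ∂_1: C_1 → C_0 is given by ∂[p,q] = [q] − [p]. For instance
  ∂ah = h − a.
The resulting 9×12 matrix has rank 8, and its Smith normal form has invariant factors (1,1,1,1,1,1,1,1).

From H_k ≅ ker(∂_k) / im(∂_{k+1}) we obtain:

  H_1: rank ker ∂_1 − rank ∂_2 = (12 − 8) − 0 = 4, and there is no ∂_2, so H_1 = Z^4.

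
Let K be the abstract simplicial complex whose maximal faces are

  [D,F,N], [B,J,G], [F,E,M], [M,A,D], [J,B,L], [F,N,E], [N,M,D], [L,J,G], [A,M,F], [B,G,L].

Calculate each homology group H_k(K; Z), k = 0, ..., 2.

H_0 ≅ Z^2,  H_1 ≅ Z,  H_2 ≅ Z.

We work with the vertex ordering A < B < D < E < F < G < J < L < M < N. The simplices of K, each written with vertices in increasing order, are:

  0-simplices (10): A, B, D, E, F, G, J, L, M, N
  1-simplices (18): AD, AF, AM, BG, BJ, BL, DF, DM, DN, EF, EM, EN, FM, FN, GJ, GL, JL, MN
  2-simplices (10): ADM, AFM, BGJ, BGL, BJL, DFN, DMN, EFM, EFN, GJL

so the chain groups are C_0 ≅ Z^10, C_1 ≅ Z^18, C_2 ≅ Z^10.

Boundary ∂_1: C_1 → C_0 is given by ∂[p,q] = [q] − [p]. For instance
  ∂AF = F − A.
As a 10×18 matrix over Z this has rank 8, with invariant factors (1,1,1,1,1,1,1,1).

The boundary map ∂_2: C_2 → C_1 sends each 2-simplex [p,q,r] to [q,r] − [p,r] + [p,q]. For instance
  ∂DMN = MN − DN + DM,
  ∂EFN = FN − EN + EF.
This gives a 18×10 integer matrix of rank 9; reducing to Smith normal form yields diagonal entries (1,1,1,1,1,1,1,1,1).

From H_k ≅ ker(∂_k) / im(∂_{k+1}) we obtain:

  H_0: rank C_0 − rank ∂_1 = 10 − 8 = 2, and the invariant factors of ∂_1 are all 1, so H_0 = Z^2.
  H_1: rank ker ∂_1 − rank ∂_2 = (18 − 8) − 9 = 1, and the invariant factors of ∂_2 are all 1, so H_1 = Z.
  H_2: rank ker ∂_2 − rank ∂_3 = (10 − 9) − 0 = 1, and there is no ∂_3, so H_2 = Z.

(K is a triangulation of the disjoint union of the 2-sphere S^2 and the cylinder S^1 x I.)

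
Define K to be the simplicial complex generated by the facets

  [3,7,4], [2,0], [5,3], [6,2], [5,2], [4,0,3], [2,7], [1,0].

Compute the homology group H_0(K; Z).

H_0 ≅ Z.

Take the total order 0 < 1 < 2 < 3 < 4 < 5 < 6 < 7 on the vertex set. Then K (dimension 2) consists of the simplices:

  0-simplices (8): [0], [1], [2], [3], [4], [5], [6], [7]
  1-simplices (11): [0,1], [0,2], [0,3], [0,4], [2,5], [2,6], [2,7], [3,4], [3,5], [3,7], [4,7]
  2-simplices (2): [0,3,4], [3,4,7]

Hence C_0 ≅ Z^8, C_1 ≅ Z^11, C_2 ≅ Z^2.

The boundary map ∂_1: C_1 → C_0 maps an edge to its endpoints' difference, ∂[p,q] = q − p.
This gives a 8×11 integer matrix of rank 7; reducing to Smith normal form yields diagonal entries (1,1,1,1,1,1,1).

∂_2: C_2 → C_1 maps a triangle to the signed sum of its edges. For instance
  ∂[3,4,7] = [4,7] − [3,7] + [3,4],
  ∂[0,3,4] = [3,4] − [0,4] + [0,3].
This gives a 11×2 integer matrix of rank 2; reducing to Smith normal form yields diagonal entries (1,1).

Now H_k = ker ∂_k / im ∂_{k+1}, so:

  H_0: rank C_0 − rank ∂_1 = 8 − 7 = 1, and the invariant factors of ∂_1 are all 1, so H_0 ≅ Z.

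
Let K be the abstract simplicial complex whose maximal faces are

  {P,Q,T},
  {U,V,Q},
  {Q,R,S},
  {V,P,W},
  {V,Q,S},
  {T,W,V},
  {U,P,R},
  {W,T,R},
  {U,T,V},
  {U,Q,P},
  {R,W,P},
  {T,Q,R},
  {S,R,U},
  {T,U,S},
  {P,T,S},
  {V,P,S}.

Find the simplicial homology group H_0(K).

H_0 ≅ Z.

Fix the vertex order P < Q < R < S < T < U < V < W and write every simplex with vertices in increasing order. Then dim K = 2 and the simplices of K are:

  0-simplices (8): P, Q, R, S, T, U, V, W
  1-simplices (24): PQ, PR, PS, PT, PU, PV, PW, QR, QS, QT, QU, QV, RS, RT, RU, RW, ST, SU, SV, TU, TV, TW, UV, VW
  2-simplices (16): PQT, PQU, PRU, PRW, PST, PSV, PVW, QRS, QRT, QSV, QUV, RSU, RTW, STU, TUV, TVW

giving chain groups C_0 ≅ Z^8, C_1 ≅ Z^24, C_2 ≅ Z^16.

∂_1: C_1 → C_0 sends each edge [p,q] (with p < q) to q − p. For instance
  ∂TW = W − T.
This gives a 8×24 integer matrix of rank 7; reducing to Smith normal form yields diagonal entries (1,1,1,1,1,1,1).

∂_2: C_2 → C_1 sends each 2-simplex [p,q,r] to [q,r] − [p,r] + [p,q]. For instance
  ∂TUV = UV − TV + TU,
  ∂PQU = QU − PU + PQ.
The 24×16 boundary matrix has rank 15 and Smith normal form diag(1,1,1,1,1,1,1,1,1,1,1,1,1,1,1).

Now H_k = ker ∂_k / im ∂_{k+1}, so:

  H_0: rank C_0 − rank ∂_1 = 8 − 7 = 1, and the invariant factors of ∂_1 are all 1, so H_0 ≅ Z.

(K is a triangulation of the torus T^2.)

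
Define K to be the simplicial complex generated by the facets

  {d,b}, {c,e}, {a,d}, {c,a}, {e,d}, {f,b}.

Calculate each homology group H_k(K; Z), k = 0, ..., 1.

Order the vertices as a < b < c < d < e < f. Listing each simplex with vertices in this order, K has dimension 1 with simplices:

  0-simplices (6): a, b, c, d, e, f
  1-simplices (6): ac, ad, bd, bf, ce, de

so the chain groups are C_0 ≅ Z^6, C_1 ≅ Z^6.

∂_1: C_1 → C_0 sends each edge [p,q] (with p < q) to q − p. For instance
  ∂bd = d − b.
The 6×6 boundary matrix has rank 5 and Smith normal form diag(1,1,1,1,1).

Now H_k = ker ∂_k / im ∂_{k+1}, so:

  H_0: rank C_0 − rank ∂_1 = 6 − 5 = 1, and the invariant factors of ∂_1 are all 1, so H_0 = Z.
  H_1: rank ker ∂_1 − rank ∂_2 = (6 − 5) − 0 = 1, and there is no ∂_2, so H_1 = Z.

H_0 = Z,  H_1 = Z.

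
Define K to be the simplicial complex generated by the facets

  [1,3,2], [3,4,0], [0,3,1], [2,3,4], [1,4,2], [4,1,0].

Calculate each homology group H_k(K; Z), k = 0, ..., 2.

H_0 = Z,  H_1 = 0,  H_2 = Z.

K has 5 vertices, 9 edges, 6 triangles.
rank ∂_0 = 0, rank ∂_1 = 4 ⇒ b_0 = 5 − 0 − 4 = 1; all invariant factors of ∂_1 are 1 so no torsion. So H_0 ≅ Z.
rank ∂_1 = 4, rank ∂_2 = 5 ⇒ b_1 = 9 − 4 − 5 = 0; all invariant factors of ∂_2 are 1 so no torsion. So H_1 ≅ 0.
rank ∂_2 = 5, rank ∂_3 = 0 ⇒ b_2 = 6 − 5 − 0 = 1. So H_2 ≅ Z.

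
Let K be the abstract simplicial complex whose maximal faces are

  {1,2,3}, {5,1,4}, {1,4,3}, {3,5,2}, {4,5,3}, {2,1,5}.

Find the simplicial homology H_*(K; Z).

K has 5 vertices, 9 edges, 6 triangles.
rank ∂_0 = 0, rank ∂_1 = 4 ⇒ b_0 = 5 − 0 − 4 = 1; all invariant factors of ∂_1 are 1 so no torsion. So H_0 ≅ Z.
rank ∂_1 = 4, rank ∂_2 = 5 ⇒ b_1 = 9 − 4 − 5 = 0; all invariant factors of ∂_2 are 1 so no torsion. So H_1 ≅ 0.
rank ∂_2 = 5, rank ∂_3 = 0 ⇒ b_2 = 6 − 5 − 0 = 1. So H_2 ≅ Z.

H_0 = Z,  H_1 = 0,  H_2 = Z.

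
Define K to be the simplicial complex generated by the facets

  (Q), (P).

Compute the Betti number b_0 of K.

b_0 = 2.

Fix the vertex order P < Q and write every simplex with vertices in increasing order. Then dim K = 0 and the simplices of K are:

  0-simplices (2): P, Q

Hence C_0 ≅ Z^2.

From H_k ≅ ker(∂_k) / im(∂_{k+1}) we obtain:

  H_0: rank C_0 − rank ∂_1 = 2 − 0 = 2, and there is no ∂_1, so H_0 = Z^2.

(K is a triangulation of a set of 2 points.)

Hence the Betti numbers are b_0 = 2.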